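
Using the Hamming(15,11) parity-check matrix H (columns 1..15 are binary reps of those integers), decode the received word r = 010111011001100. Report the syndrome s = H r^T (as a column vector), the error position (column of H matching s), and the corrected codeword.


s = (0, 1, 0, 1)^T, error position = 5, corrected codeword c = 010101011001100

Compute s = H r^T mod 2 one row at a time:
  s_1 = 1 + 1 + 0 + 0 + 1 + 1 + 0 + 0 = 4 ≡ 0 (mod 2).
  s_2 = 1 + 1 + 1 + 0 + 1 + 1 + 0 + 0 = 5 ≡ 1 (mod 2).
  s_3 = 1 + 0 + 1 + 0 + 0 + 0 + 0 + 0 = 2 ≡ 0 (mod 2).
  s_4 = 0 + 0 + 1 + 0 + 1 + 0 + 1 + 0 = 3 ≡ 1 (mod 2).
s = (0, 1, 0, 1)^T — this equals column 5 of H (binary 0101), so error is at position 5.
Correct: flip bit 5 of r = 010111011001100 to get c = 010101011001100.


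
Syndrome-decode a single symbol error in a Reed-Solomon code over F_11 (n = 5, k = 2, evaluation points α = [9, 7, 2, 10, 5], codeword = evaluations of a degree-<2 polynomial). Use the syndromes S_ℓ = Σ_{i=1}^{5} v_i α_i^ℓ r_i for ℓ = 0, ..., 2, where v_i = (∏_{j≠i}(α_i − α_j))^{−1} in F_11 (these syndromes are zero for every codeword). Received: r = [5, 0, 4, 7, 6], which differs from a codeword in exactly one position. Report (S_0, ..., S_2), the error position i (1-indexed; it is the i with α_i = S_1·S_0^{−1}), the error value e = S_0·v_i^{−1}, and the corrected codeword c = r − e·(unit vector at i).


S = (6, 5, 6), error at position 4, error magnitude e = 5, c = [5, 0, 4, 2, 6].

Step 1: column multipliers v_i = (∏_{j≠i}(α_i − α_j))^{−1} mod 11.
  i = 1 (α = 9): (9−7)(9−2)(9−10)(9−5) = 2·7·(−1)·4 = −56 ≡ 10, so v_1 = 10^{−1} = 10 (mod 11).
  i = 2 (α = 7): (7−9)(7−2)(7−10)(7−5) = (−2)·5·(−3)·2 = 60 ≡ 5, so v_2 = 5^{−1} = 9 (mod 11).
  i = 3 (α = 2): (2−9)(2−7)(2−10)(2−5) = (−7)·(−5)·(−8)·(−3) = 840 ≡ 4, so v_3 = 4^{−1} = 3 (mod 11).
  i = 4 (α = 10): (10−9)(10−7)(10−2)(10−5) = 1·3·8·5 = 120 ≡ 10, so v_4 = 10^{−1} = 10 (mod 11).
  i = 5 (α = 5): (5−9)(5−7)(5−2)(5−10) = (−4)·(−2)·3·(−5) = −120 ≡ 1, so v_5 = 1^{−1} = 1 (mod 11).
  v = [10, 9, 3, 10, 1].
Step 2: syndromes of r = [5, 0, 4, 7, 6] (all sums mod 11).
  S_0 = Σ v_i r_i = 10·5 + 9·0 + 3·4 + 10·7 + 1·6 = 138 ≡ 6.
  S_1 = Σ v_i α_i r_i = 10·9·5 + 9·7·0 + 3·2·4 + 10·10·7 + 1·5·6 = 1204 ≡ 5.
  α_i^2 mod 11 = [4, 5, 4, 1, 3].
  S_2 = Σ v_i α_i^2 r_i = 10·4·5 + 9·5·0 + 3·4·4 + 10·1·7 + 1·3·6 = 336 ≡ 6.
  S = (6, 5, 6) ≠ 0, so r is not a codeword (an error is present).
Step 3: locate the error. For a single error e at position i, S_ℓ = v_i·e·α_i^ℓ, so α_err = S_1/S_0.
  S_0^{−1} = 6^{−1} = 2 (mod 11), so α_err = 5·2 = 10 ≡ 10 = α_4. Error position i = 4.
  Consistency check: S_2/S_1 = 6·9 = 54 ≡ 10 = α_err ✓ (single-error assumption holds).
Step 4: error magnitude e = S_0/v_4 = S_0·∏_{j≠4}(α_4 − α_j) = 6·10 = 60 ≡ 5 (mod 11).
Step 5: correct position 4: c_4 = r_4 − e = 7 − 5 ≡ 2 (mod 11). Hence c = [5, 0, 4, 2, 6].
  Check: interpolating c through the α_i gives m(x) = 10 + 8·x (degree < 2) with m(α_i) = c_i for every i, so c is indeed a codeword.


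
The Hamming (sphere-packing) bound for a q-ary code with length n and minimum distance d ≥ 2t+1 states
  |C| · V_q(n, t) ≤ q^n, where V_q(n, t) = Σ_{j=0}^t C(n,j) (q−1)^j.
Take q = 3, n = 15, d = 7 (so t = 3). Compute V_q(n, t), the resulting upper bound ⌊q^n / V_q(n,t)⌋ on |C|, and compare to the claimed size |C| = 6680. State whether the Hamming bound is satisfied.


V_q(n, t) = 4091, q^n = 14348907, Hamming bound = 3507, |C| = 6680 > bound (violated).

Step 1: Compute V_q(n, t) = Σ_{j=0}^3 C(n, j) (q−1)^j.
  j = 0: C(15,0)·(2)^0 = 1·1 = 1.
  j = 1: C(15,1)·(2)^1 = 15·2 = 30.
  j = 2: C(15,2)·(2)^2 = 105·4 = 420.
  j = 3: C(15,3)·(2)^3 = 455·8 = 3640.
  V_q(n, t) = 1 + 30 + 420 + 3640 = 4091.
Step 2: q^n = 3^15 = 14348907.
Step 3: Hamming bound ⌊q^n / V_q(n,t)⌋ = ⌊14348907/4091⌋ = 3507.
Step 4: Compare |C| = 6680 to 3507: violated.
The claimed |C| lies above the Hamming bound, so no 3-ary code of length 15 with d ≥ 7 can have 6680 codewords.


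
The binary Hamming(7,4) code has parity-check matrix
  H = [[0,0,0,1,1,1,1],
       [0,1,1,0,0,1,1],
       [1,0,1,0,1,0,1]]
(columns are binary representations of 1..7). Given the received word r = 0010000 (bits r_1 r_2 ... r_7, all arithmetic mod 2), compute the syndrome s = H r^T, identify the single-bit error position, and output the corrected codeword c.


s = (0, 1, 1)^T, error position = 3, corrected codeword c = 0000000

Compute s = H r^T mod 2 one row at a time:
  s_1 = 0 + 0 + 0 + 0 = 0 ≡ 0 (mod 2).
  s_2 = 0 + 1 + 0 + 0 = 1 ≡ 1 (mod 2).
  s_3 = 0 + 1 + 0 + 0 = 1 ≡ 1 (mod 2).
s = (0, 1, 1)^T — this equals column 3 of H (binary 011), so error is at position 3.
Correct: flip bit 3 of r = 0010000 to get c = 0000000.


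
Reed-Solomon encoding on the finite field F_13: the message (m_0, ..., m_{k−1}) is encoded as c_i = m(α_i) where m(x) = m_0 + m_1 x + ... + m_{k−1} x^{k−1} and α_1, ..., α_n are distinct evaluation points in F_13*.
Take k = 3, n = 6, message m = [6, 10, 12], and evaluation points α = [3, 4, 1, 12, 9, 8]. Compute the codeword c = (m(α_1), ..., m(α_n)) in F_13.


c = [1, 4, 2, 8, 2, 9]

Message polynomial: m(x) = 6 + 10·x + 12·x^2 (mod 13).
For each evaluation point α_i, compute m(α_i) mod 13:
  α_1 = 3: Horner steps 12 → 7 → 1, so m(3) = 1.
  α_2 = 4: Horner steps 12 → 6 → 4, so m(4) = 4.
  α_3 = 1: Horner steps 12 → 9 → 2, so m(1) = 2.
  α_4 = 12: Horner steps 12 → 11 → 8, so m(12) = 8.
  α_5 = 9: Horner steps 12 → 1 → 2, so m(9) = 2.
  α_6 = 8: Horner steps 12 → 2 → 9, so m(8) = 9.
Codeword c = [1, 4, 2, 8, 2, 9] ∈ F_13^6.


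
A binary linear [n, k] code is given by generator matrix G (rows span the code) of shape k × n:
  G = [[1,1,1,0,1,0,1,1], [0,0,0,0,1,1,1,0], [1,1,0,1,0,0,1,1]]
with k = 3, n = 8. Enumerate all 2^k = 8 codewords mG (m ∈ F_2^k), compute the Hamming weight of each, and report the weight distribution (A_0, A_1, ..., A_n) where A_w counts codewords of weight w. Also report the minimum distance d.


Weight distribution: A_0 = 1, A_3 = 2, A_4 = 1, A_5 = 2, A_6 = 2. Minimum distance d = 3.

Enumerate all 2^3 = 8 messages m ∈ F_2^3.
For each, compute codeword c = mG in F_2^8, then tally its weight.
  m = 000 → c = 00000000, weight = 0.
  m = 100 → c = 11101011, weight = 6.
  m = 010 → c = 00001110, weight = 3.
  m = 110 → c = 11100101, weight = 5.
  m = 001 → c = 11010011, weight = 5.
  m = 101 → c = 00111000, weight = 3.
  m = 011 → c = 11011101, weight = 6.
  m = 111 → c = 00110110, weight = 4.
Tally weights:
  weight 0: 1 codewords.
  weight 3: 2 codewords.
  weight 4: 1 codewords.
  weight 5: 2 codewords.
  weight 6: 2 codewords.
Minimum distance d = smallest w > 0 with A_w > 0 = 3.
Sanity: Σ A_w = 8 = 2^3 = 8 ✓.


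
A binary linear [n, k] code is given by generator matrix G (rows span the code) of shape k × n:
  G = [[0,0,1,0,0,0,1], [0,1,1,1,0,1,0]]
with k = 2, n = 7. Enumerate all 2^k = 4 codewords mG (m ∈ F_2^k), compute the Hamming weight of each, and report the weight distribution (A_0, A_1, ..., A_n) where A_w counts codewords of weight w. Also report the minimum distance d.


Weight distribution: A_0 = 1, A_2 = 1, A_4 = 2. Minimum distance d = 2.

Enumerate all 2^2 = 4 messages m ∈ F_2^2.
For each, compute codeword c = mG in F_2^7, then tally its weight.
  m = 00 → c = 0000000, weight = 0.
  m = 10 → c = 0010001, weight = 2.
  m = 01 → c = 0111010, weight = 4.
  m = 11 → c = 0101011, weight = 4.
Tally weights:
  weight 0: 1 codewords.
  weight 2: 1 codewords.
  weight 4: 2 codewords.
Minimum distance d = smallest w > 0 with A_w > 0 = 2.
Sanity: Σ A_w = 4 = 2^2 = 4 ✓.


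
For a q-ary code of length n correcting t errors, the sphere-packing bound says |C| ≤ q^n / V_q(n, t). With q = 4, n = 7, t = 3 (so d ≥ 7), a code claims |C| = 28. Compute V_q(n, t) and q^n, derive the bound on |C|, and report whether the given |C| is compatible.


V_q(n, t) = 1156, q^n = 16384, Hamming bound = 14, |C| = 28 > bound (violated).

Step 1: Compute V_q(n, t) = Σ_{j=0}^3 C(n, j) (q−1)^j.
  j = 0: C(7,0)·(3)^0 = 1·1 = 1.
  j = 1: C(7,1)·(3)^1 = 7·3 = 21.
  j = 2: C(7,2)·(3)^2 = 21·9 = 189.
  j = 3: C(7,3)·(3)^3 = 35·27 = 945.
  V_q(n, t) = 1 + 21 + 189 + 945 = 1156.
Step 2: q^n = 4^7 = 16384.
Step 3: Hamming bound ⌊q^n / V_q(n,t)⌋ = ⌊16384/1156⌋ = 14.
Step 4: Compare |C| = 28 to 14: violated.
The claimed |C| lies above the Hamming bound, so no 4-ary code of length 7 with d ≥ 7 can have 28 codewords.


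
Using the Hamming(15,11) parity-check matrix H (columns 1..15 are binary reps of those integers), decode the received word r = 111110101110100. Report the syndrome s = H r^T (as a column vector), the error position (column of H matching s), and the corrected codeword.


s = (0, 0, 1, 1)^T, error position = 3, corrected codeword c = 110110101110100

Compute s = H r^T mod 2 one row at a time:
  s_1 = 0 + 1 + 1 + 1 + 0 + 1 + 0 + 0 = 4 ≡ 0 (mod 2).
  s_2 = 1 + 1 + 0 + 1 + 0 + 1 + 0 + 0 = 4 ≡ 0 (mod 2).
  s_3 = 1 + 1 + 0 + 1 + 1 + 1 + 0 + 0 = 5 ≡ 1 (mod 2).
  s_4 = 1 + 1 + 1 + 1 + 1 + 1 + 1 + 0 = 7 ≡ 1 (mod 2).
s = (0, 0, 1, 1)^T — this equals column 3 of H (binary 0011), so error is at position 3.
Correct: flip bit 3 of r = 111110101110100 to get c = 110110101110100.


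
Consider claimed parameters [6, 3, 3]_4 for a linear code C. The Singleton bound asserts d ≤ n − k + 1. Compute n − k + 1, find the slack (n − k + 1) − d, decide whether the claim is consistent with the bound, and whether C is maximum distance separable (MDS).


Singleton RHS = n − k + 1 = 4, slack = 1, bound satisfied, not MDS.

Singleton bound: d ≤ n − k + 1.
Here n = 6, k = 3, so n − k + 1 = 4.
Given d = 3, check d ≤ 4: YES.
Slack = (n − k + 1) − d = 1.
The code is NOT MDS (slack = 1 > 0).
Description: the claimed parameters are [6, 3, 3]_4; such a code would be non-MDS.


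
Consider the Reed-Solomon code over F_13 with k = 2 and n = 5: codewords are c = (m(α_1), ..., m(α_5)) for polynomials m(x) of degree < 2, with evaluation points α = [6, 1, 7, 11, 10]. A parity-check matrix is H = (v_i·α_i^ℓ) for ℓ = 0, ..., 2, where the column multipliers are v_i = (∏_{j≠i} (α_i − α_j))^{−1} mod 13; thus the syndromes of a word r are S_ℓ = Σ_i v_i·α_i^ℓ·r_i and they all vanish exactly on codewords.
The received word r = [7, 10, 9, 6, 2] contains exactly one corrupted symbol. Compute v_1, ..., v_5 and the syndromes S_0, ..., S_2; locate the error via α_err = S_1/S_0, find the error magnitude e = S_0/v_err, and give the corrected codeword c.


S = (3, 7, 12), error at position 4, error magnitude e = 2, c = [7, 10, 9, 4, 2].

Step 1: column multipliers v_i = (∏_{j≠i}(α_i − α_j))^{−1} mod 13.
  i = 1 (α = 6): (6−1)(6−7)(6−11)(6−10) = 5·(−1)·(−5)·(−4) = −100 ≡ 4, so v_1 = 4^{−1} = 10 (mod 13).
  i = 2 (α = 1): (1−6)(1−7)(1−11)(1−10) = (−5)·(−6)·(−10)·(−9) = 2700 ≡ 9, so v_2 = 9^{−1} = 3 (mod 13).
  i = 3 (α = 7): (7−6)(7−1)(7−11)(7−10) = 1·6·(−4)·(−3) = 72 ≡ 7, so v_3 = 7^{−1} = 2 (mod 13).
  i = 4 (α = 11): (11−6)(11−1)(11−7)(11−10) = 5·10·4·1 = 200 ≡ 5, so v_4 = 5^{−1} = 8 (mod 13).
  i = 5 (α = 10): (10−6)(10−1)(10−7)(10−11) = 4·9·3·(−1) = −108 ≡ 9, so v_5 = 9^{−1} = 3 (mod 13).
  v = [10, 3, 2, 8, 3].
Step 2: syndromes of r = [7, 10, 9, 6, 2] (all sums mod 13).
  S_0 = Σ v_i r_i = 10·7 + 3·10 + 2·9 + 8·6 + 3·2 = 172 ≡ 3.
  S_1 = Σ v_i α_i r_i = 10·6·7 + 3·1·10 + 2·7·9 + 8·11·6 + 3·10·2 = 1164 ≡ 7.
  α_i^2 mod 13 = [10, 1, 10, 4, 9].
  S_2 = Σ v_i α_i^2 r_i = 10·10·7 + 3·1·10 + 2·10·9 + 8·4·6 + 3·9·2 = 1156 ≡ 12.
  S = (3, 7, 12) ≠ 0, so r is not a codeword (an error is present).
Step 3: locate the error. For a single error e at position i, S_ℓ = v_i·e·α_i^ℓ, so α_err = S_1/S_0.
  S_0^{−1} = 3^{−1} = 9 (mod 13), so α_err = 7·9 = 63 ≡ 11 = α_4. Error position i = 4.
  Consistency check: S_2/S_1 = 12·2 = 24 ≡ 11 = α_err ✓ (single-error assumption holds).
Step 4: error magnitude e = S_0/v_4 = S_0·∏_{j≠4}(α_4 − α_j) = 3·5 = 15 ≡ 2 (mod 13).
Step 5: correct position 4: c_4 = r_4 − e = 6 − 2 ≡ 4 (mod 13). Hence c = [7, 10, 9, 4, 2].
  Check: interpolating c through the α_i gives m(x) = 8 + 2·x (degree < 2) with m(α_i) = c_i for every i, so c is indeed a codeword.


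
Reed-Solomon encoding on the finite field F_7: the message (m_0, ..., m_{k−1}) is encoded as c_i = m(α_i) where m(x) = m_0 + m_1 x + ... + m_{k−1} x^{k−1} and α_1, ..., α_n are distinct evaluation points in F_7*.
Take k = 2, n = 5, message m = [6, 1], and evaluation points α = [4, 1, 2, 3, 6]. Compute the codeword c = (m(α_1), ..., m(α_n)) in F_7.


c = [3, 0, 1, 2, 5]

Message polynomial: m(x) = 6 + 1·x (mod 7).
For each evaluation point α_i, compute m(α_i) mod 7:
  α_1 = 4: Horner steps 1 → 3, so m(4) = 3.
  α_2 = 1: Horner steps 1 → 0, so m(1) = 0.
  α_3 = 2: Horner steps 1 → 1, so m(2) = 1.
  α_4 = 3: Horner steps 1 → 2, so m(3) = 2.
  α_5 = 6: Horner steps 1 → 5, so m(6) = 5.
Codeword c = [3, 0, 1, 2, 5] ∈ F_7^5.


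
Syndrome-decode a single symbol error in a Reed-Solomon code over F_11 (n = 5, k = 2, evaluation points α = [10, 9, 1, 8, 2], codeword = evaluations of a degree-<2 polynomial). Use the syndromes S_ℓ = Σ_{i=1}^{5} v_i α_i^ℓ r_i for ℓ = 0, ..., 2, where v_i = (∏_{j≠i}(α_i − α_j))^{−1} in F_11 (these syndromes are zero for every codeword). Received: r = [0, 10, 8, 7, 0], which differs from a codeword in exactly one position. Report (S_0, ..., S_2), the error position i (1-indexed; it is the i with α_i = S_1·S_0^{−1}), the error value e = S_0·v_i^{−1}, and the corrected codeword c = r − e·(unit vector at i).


S = (9, 2, 9), error at position 1, error magnitude e = 9, c = [2, 10, 8, 7, 0].

Step 1: column multipliers v_i = (∏_{j≠i}(α_i − α_j))^{−1} mod 11.
  i = 1 (α = 10): (10−9)(10−1)(10−8)(10−2) = 1·9·2·8 = 144 ≡ 1, so v_1 = 1^{−1} = 1 (mod 11).
  i = 2 (α = 9): (9−10)(9−1)(9−8)(9−2) = (−1)·8·1·7 = −56 ≡ 10, so v_2 = 10^{−1} = 10 (mod 11).
  i = 3 (α = 1): (1−10)(1−9)(1−8)(1−2) = (−9)·(−8)·(−7)·(−1) = 504 ≡ 9, so v_3 = 9^{−1} = 5 (mod 11).
  i = 4 (α = 8): (8−10)(8−9)(8−1)(8−2) = (−2)·(−1)·7·6 = 84 ≡ 7, so v_4 = 7^{−1} = 8 (mod 11).
  i = 5 (α = 2): (2−10)(2−9)(2−1)(2−8) = (−8)·(−7)·1·(−6) = −336 ≡ 5, so v_5 = 5^{−1} = 9 (mod 11).
  v = [1, 10, 5, 8, 9].
Step 2: syndromes of r = [0, 10, 8, 7, 0] (all sums mod 11).
  S_0 = Σ v_i r_i = 1·0 + 10·10 + 5·8 + 8·7 + 9·0 = 196 ≡ 9.
  S_1 = Σ v_i α_i r_i = 1·10·0 + 10·9·10 + 5·1·8 + 8·8·7 + 9·2·0 = 1388 ≡ 2.
  α_i^2 mod 11 = [1, 4, 1, 9, 4].
  S_2 = Σ v_i α_i^2 r_i = 1·1·0 + 10·4·10 + 5·1·8 + 8·9·7 + 9·4·0 = 944 ≡ 9.
  S = (9, 2, 9) ≠ 0, so r is not a codeword (an error is present).
Step 3: locate the error. For a single error e at position i, S_ℓ = v_i·e·α_i^ℓ, so α_err = S_1/S_0.
  S_0^{−1} = 9^{−1} = 5 (mod 11), so α_err = 2·5 = 10 ≡ 10 = α_1. Error position i = 1.
  Consistency check: S_2/S_1 = 9·6 = 54 ≡ 10 = α_err ✓ (single-error assumption holds).
Step 4: error magnitude e = S_0/v_1 = S_0·∏_{j≠1}(α_1 − α_j) = 9·1 = 9 ≡ 9 (mod 11).
Step 5: correct position 1: c_1 = r_1 − e = 0 − 9 ≡ 2 (mod 11). Hence c = [2, 10, 8, 7, 0].
  Check: interpolating c through the α_i gives m(x) = 5 + 3·x (degree < 2) with m(α_i) = c_i for every i, so c is indeed a codeword.


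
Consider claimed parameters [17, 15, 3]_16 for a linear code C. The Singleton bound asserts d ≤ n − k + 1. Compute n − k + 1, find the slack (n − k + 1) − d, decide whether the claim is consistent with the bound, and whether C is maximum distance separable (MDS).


Singleton RHS = n − k + 1 = 3, slack = 0, bound satisfied, MDS.

Singleton bound: d ≤ n − k + 1.
Here n = 17, k = 15, so n − k + 1 = 3.
Given d = 3, check d ≤ 3: YES.
Slack = (n − k + 1) − d = 0.
The code is MDS (slack = 0).
Description: the claimed parameters are [17, 15, 3]_16; such a code would be MDS (meets Singleton bound).


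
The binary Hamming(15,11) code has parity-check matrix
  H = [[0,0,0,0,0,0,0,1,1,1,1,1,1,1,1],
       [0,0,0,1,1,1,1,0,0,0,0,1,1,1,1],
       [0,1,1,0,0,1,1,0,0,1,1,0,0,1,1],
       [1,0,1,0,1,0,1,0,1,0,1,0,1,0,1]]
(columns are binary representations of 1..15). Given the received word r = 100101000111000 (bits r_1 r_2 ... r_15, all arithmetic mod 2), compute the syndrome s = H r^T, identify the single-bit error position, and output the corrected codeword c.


s = (1, 1, 1, 0)^T, error position = 14, corrected codeword c = 100101000111010

Compute s = H r^T mod 2 one row at a time:
  s_1 = 0 + 0 + 1 + 1 + 1 + 0 + 0 + 0 = 3 ≡ 1 (mod 2).
  s_2 = 1 + 0 + 1 + 0 + 1 + 0 + 0 + 0 = 3 ≡ 1 (mod 2).
  s_3 = 0 + 0 + 1 + 0 + 1 + 1 + 0 + 0 = 3 ≡ 1 (mod 2).
  s_4 = 1 + 0 + 0 + 0 + 0 + 1 + 0 + 0 = 2 ≡ 0 (mod 2).
s = (1, 1, 1, 0)^T — this equals column 14 of H (binary 1110), so error is at position 14.
Correct: flip bit 14 of r = 100101000111000 to get c = 100101000111010.


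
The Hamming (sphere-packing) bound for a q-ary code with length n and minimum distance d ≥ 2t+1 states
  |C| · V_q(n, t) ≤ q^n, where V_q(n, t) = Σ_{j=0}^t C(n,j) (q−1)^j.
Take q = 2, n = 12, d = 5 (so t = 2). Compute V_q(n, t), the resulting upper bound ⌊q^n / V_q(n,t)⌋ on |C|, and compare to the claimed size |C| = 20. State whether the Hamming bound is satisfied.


V_q(n, t) = 79, q^n = 4096, Hamming bound = 51, |C| = 20 ≤ bound (satisfied).

Step 1: Compute V_q(n, t) = Σ_{j=0}^2 C(n, j) (q−1)^j.
  j = 0: C(12,0)·(1)^0 = 1·1 = 1.
  j = 1: C(12,1)·(1)^1 = 12·1 = 12.
  j = 2: C(12,2)·(1)^2 = 66·1 = 66.
  V_q(n, t) = 1 + 12 + 66 = 79.
Step 2: q^n = 2^12 = 4096.
Step 3: Hamming bound ⌊q^n / V_q(n,t)⌋ = ⌊4096/79⌋ = 51.
Step 4: Compare |C| = 20 to 51: satisfied.
The claimed |C| lies below the Hamming bound.


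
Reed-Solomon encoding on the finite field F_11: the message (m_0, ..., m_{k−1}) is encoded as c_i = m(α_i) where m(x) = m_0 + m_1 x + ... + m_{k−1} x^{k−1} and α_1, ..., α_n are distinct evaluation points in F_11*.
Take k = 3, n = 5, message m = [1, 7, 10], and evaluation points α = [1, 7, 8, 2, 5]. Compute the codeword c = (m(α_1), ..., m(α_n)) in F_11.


c = [7, 1, 4, 0, 0]

Message polynomial: m(x) = 1 + 7·x + 10·x^2 (mod 11).
For each evaluation point α_i, compute m(α_i) mod 11:
  α_1 = 1: Horner steps 10 → 6 → 7, so m(1) = 7.
  α_2 = 7: Horner steps 10 → 0 → 1, so m(7) = 1.
  α_3 = 8: Horner steps 10 → 10 → 4, so m(8) = 4.
  α_4 = 2: Horner steps 10 → 5 → 0, so m(2) = 0.
  α_5 = 5: Horner steps 10 → 2 → 0, so m(5) = 0.
Codeword c = [7, 1, 4, 0, 0] ∈ F_11^5.


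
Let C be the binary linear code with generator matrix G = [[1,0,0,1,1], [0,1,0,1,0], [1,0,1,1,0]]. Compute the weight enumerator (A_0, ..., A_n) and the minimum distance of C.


Weight distribution: A_0 = 1, A_2 = 2, A_3 = 4, A_4 = 1. Minimum distance d = 2.

Enumerate all 2^3 = 8 messages m ∈ F_2^3.
For each, compute codeword c = mG in F_2^5, then tally its weight.
  m = 000 → c = 00000, weight = 0.
  m = 100 → c = 10011, weight = 3.
  m = 010 → c = 01010, weight = 2.
  m = 110 → c = 11001, weight = 3.
  m = 001 → c = 10110, weight = 3.
  m = 101 → c = 00101, weight = 2.
  m = 011 → c = 11100, weight = 3.
  m = 111 → c = 01111, weight = 4.
Tally weights:
  weight 0: 1 codewords.
  weight 2: 2 codewords.
  weight 3: 4 codewords.
  weight 4: 1 codewords.
Minimum distance d = smallest w > 0 with A_w > 0 = 2.
Sanity: Σ A_w = 8 = 2^3 = 8 ✓.


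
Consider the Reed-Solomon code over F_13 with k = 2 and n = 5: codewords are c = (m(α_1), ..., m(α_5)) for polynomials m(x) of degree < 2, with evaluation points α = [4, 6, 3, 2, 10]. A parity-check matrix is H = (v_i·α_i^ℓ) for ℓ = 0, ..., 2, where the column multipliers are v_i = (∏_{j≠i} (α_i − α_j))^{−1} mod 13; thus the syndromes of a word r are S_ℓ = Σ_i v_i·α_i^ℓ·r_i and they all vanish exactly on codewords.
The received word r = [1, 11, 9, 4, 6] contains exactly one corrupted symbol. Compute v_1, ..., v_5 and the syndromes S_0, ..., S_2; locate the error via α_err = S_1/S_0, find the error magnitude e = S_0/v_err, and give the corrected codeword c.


S = (8, 2, 7), error at position 5, error magnitude e = 1, c = [1, 11, 9, 4, 5].

Step 1: column multipliers v_i = (∏_{j≠i}(α_i − α_j))^{−1} mod 13.
  i = 1 (α = 4): (4−6)(4−3)(4−2)(4−10) = (−2)·1·2·(−6) = 24 ≡ 11, so v_1 = 11^{−1} = 6 (mod 13).
  i = 2 (α = 6): (6−4)(6−3)(6−2)(6−10) = 2·3·4·(−4) = −96 ≡ 8, so v_2 = 8^{−1} = 5 (mod 13).
  i = 3 (α = 3): (3−4)(3−6)(3−2)(3−10) = (−1)·(−3)·1·(−7) = −21 ≡ 5, so v_3 = 5^{−1} = 8 (mod 13).
  i = 4 (α = 2): (2−4)(2−6)(2−3)(2−10) = (−2)·(−4)·(−1)·(−8) = 64 ≡ 12, so v_4 = 12^{−1} = 12 (mod 13).
  i = 5 (α = 10): (10−4)(10−6)(10−3)(10−2) = 6·4·7·8 = 1344 ≡ 5, so v_5 = 5^{−1} = 8 (mod 13).
  v = [6, 5, 8, 12, 8].
Step 2: syndromes of r = [1, 11, 9, 4, 6] (all sums mod 13).
  S_0 = Σ v_i r_i = 6·1 + 5·11 + 8·9 + 12·4 + 8·6 = 229 ≡ 8.
  S_1 = Σ v_i α_i r_i = 6·4·1 + 5·6·11 + 8·3·9 + 12·2·4 + 8·10·6 = 1146 ≡ 2.
  α_i^2 mod 13 = [3, 10, 9, 4, 9].
  S_2 = Σ v_i α_i^2 r_i = 6·3·1 + 5·10·11 + 8·9·9 + 12·4·4 + 8·9·6 = 1840 ≡ 7.
  S = (8, 2, 7) ≠ 0, so r is not a codeword (an error is present).
Step 3: locate the error. For a single error e at position i, S_ℓ = v_i·e·α_i^ℓ, so α_err = S_1/S_0.
  S_0^{−1} = 8^{−1} = 5 (mod 13), so α_err = 2·5 = 10 ≡ 10 = α_5. Error position i = 5.
  Consistency check: S_2/S_1 = 7·7 = 49 ≡ 10 = α_err ✓ (single-error assumption holds).
Step 4: error magnitude e = S_0/v_5 = S_0·∏_{j≠5}(α_5 − α_j) = 8·5 = 40 ≡ 1 (mod 13).
Step 5: correct position 5: c_5 = r_5 − e = 6 − 1 ≡ 5 (mod 13). Hence c = [1, 11, 9, 4, 5].
  Check: interpolating c through the α_i gives m(x) = 7 + 5·x (degree < 2) with m(α_i) = c_i for every i, so c is indeed a codeword.


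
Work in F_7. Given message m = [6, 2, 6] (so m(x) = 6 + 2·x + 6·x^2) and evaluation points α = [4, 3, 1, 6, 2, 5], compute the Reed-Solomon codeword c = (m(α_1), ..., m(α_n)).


c = [5, 3, 0, 3, 6, 5]

Message polynomial: m(x) = 6 + 2·x + 6·x^2 (mod 7).
For each evaluation point α_i, compute m(α_i) mod 7:
  α_1 = 4: Horner steps 6 → 5 → 5, so m(4) = 5.
  α_2 = 3: Horner steps 6 → 6 → 3, so m(3) = 3.
  α_3 = 1: Horner steps 6 → 1 → 0, so m(1) = 0.
  α_4 = 6: Horner steps 6 → 3 → 3, so m(6) = 3.
  α_5 = 2: Horner steps 6 → 0 → 6, so m(2) = 6.
  α_6 = 5: Horner steps 6 → 4 → 5, so m(5) = 5.
Codeword c = [5, 3, 0, 3, 6, 5] ∈ F_7^6.


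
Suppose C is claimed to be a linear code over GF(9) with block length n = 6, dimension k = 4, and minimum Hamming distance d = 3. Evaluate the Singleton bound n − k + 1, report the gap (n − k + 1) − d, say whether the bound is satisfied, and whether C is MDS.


Singleton RHS = n − k + 1 = 3, slack = 0, bound satisfied, MDS.

Singleton bound: d ≤ n − k + 1.
Here n = 6, k = 4, so n − k + 1 = 3.
Given d = 3, check d ≤ 3: YES.
Slack = (n − k + 1) − d = 0.
The code is MDS (slack = 0).
Description: the claimed parameters are [6, 4, 3]_9; such a code would be MDS (meets Singleton bound).


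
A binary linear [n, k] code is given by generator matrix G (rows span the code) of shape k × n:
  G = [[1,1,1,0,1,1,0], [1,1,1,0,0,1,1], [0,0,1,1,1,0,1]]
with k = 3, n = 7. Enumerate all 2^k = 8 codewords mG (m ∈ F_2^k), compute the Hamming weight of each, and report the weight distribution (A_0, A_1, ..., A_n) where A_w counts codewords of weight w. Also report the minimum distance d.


Weight distribution: A_0 = 1, A_2 = 2, A_4 = 1, A_5 = 4. Minimum distance d = 2.

Enumerate all 2^3 = 8 messages m ∈ F_2^3.
For each, compute codeword c = mG in F_2^7, then tally its weight.
  m = 000 → c = 0000000, weight = 0.
  m = 100 → c = 1110110, weight = 5.
  m = 010 → c = 1110011, weight = 5.
  m = 110 → c = 0000101, weight = 2.
  m = 001 → c = 0011101, weight = 4.
  m = 101 → c = 1101011, weight = 5.
  m = 011 → c = 1101110, weight = 5.
  m = 111 → c = 0011000, weight = 2.
Tally weights:
  weight 0: 1 codewords.
  weight 2: 2 codewords.
  weight 4: 1 codewords.
  weight 5: 4 codewords.
Minimum distance d = smallest w > 0 with A_w > 0 = 2.
Sanity: Σ A_w = 8 = 2^3 = 8 ✓.


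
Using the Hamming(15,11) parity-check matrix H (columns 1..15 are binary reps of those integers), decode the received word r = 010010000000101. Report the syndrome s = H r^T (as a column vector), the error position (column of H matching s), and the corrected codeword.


s = (0, 1, 0, 1)^T, error position = 5, corrected codeword c = 010000000000101

Compute s = H r^T mod 2 one row at a time:
  s_1 = 0 + 0 + 0 + 0 + 0 + 1 + 0 + 1 = 2 ≡ 0 (mod 2).
  s_2 = 0 + 1 + 0 + 0 + 0 + 1 + 0 + 1 = 3 ≡ 1 (mod 2).
  s_3 = 1 + 0 + 0 + 0 + 0 + 0 + 0 + 1 = 2 ≡ 0 (mod 2).
  s_4 = 0 + 0 + 1 + 0 + 0 + 0 + 1 + 1 = 3 ≡ 1 (mod 2).
s = (0, 1, 0, 1)^T — this equals column 5 of H (binary 0101), so error is at position 5.
Correct: flip bit 5 of r = 010010000000101 to get c = 010000000000101.


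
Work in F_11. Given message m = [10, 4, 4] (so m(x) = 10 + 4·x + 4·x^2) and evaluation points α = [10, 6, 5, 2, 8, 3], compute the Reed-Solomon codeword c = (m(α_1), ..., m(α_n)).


c = [10, 2, 9, 1, 1, 3]

Message polynomial: m(x) = 10 + 4·x + 4·x^2 (mod 11).
For each evaluation point α_i, compute m(α_i) mod 11:
  α_1 = 10: Horner steps 4 → 0 → 10, so m(10) = 10.
  α_2 = 6: Horner steps 4 → 6 → 2, so m(6) = 2.
  α_3 = 5: Horner steps 4 → 2 → 9, so m(5) = 9.
  α_4 = 2: Horner steps 4 → 1 → 1, so m(2) = 1.
  α_5 = 8: Horner steps 4 → 3 → 1, so m(8) = 1.
  α_6 = 3: Horner steps 4 → 5 → 3, so m(3) = 3.
Codeword c = [10, 2, 9, 1, 1, 3] ∈ F_11^6.


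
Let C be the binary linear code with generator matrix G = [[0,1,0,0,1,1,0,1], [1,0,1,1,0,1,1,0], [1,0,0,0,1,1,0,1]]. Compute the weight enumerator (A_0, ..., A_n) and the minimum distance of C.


Weight distribution: A_0 = 1, A_2 = 1, A_4 = 2, A_5 = 3, A_7 = 1. Minimum distance d = 2.

Enumerate all 2^3 = 8 messages m ∈ F_2^3.
For each, compute codeword c = mG in F_2^8, then tally its weight.
  m = 000 → c = 00000000, weight = 0.
  m = 100 → c = 01001101, weight = 4.
  m = 010 → c = 10110110, weight = 5.
  m = 110 → c = 11111011, weight = 7.
  m = 001 → c = 10001101, weight = 4.
  m = 101 → c = 11000000, weight = 2.
  m = 011 → c = 00111011, weight = 5.
  m = 111 → c = 01110110, weight = 5.
Tally weights:
  weight 0: 1 codewords.
  weight 2: 1 codewords.
  weight 4: 2 codewords.
  weight 5: 3 codewords.
  weight 7: 1 codewords.
Minimum distance d = smallest w > 0 with A_w > 0 = 2.
Sanity: Σ A_w = 8 = 2^3 = 8 ✓.


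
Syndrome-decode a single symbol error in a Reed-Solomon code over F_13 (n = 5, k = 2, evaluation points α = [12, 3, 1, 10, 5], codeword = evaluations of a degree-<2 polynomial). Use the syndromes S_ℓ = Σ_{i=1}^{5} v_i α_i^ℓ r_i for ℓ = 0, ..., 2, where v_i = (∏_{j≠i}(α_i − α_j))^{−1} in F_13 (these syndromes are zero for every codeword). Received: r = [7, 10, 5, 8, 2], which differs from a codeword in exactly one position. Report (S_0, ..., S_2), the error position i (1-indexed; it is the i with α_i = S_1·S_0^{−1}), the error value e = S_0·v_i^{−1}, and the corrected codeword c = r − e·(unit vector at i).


S = (9, 4, 9), error at position 1, error magnitude e = 7, c = [0, 10, 5, 8, 2].

Step 1: column multipliers v_i = (∏_{j≠i}(α_i − α_j))^{−1} mod 13.
  i = 1 (α = 12): (12−3)(12−1)(12−10)(12−5) = 9·11·2·7 = 1386 ≡ 8, so v_1 = 8^{−1} = 5 (mod 13).
  i = 2 (α = 3): (3−12)(3−1)(3−10)(3−5) = (−9)·2·(−7)·(−2) = −252 ≡ 8, so v_2 = 8^{−1} = 5 (mod 13).
  i = 3 (α = 1): (1−12)(1−3)(1−10)(1−5) = (−11)·(−2)·(−9)·(−4) = 792 ≡ 12, so v_3 = 12^{−1} = 12 (mod 13).
  i = 4 (α = 10): (10−12)(10−3)(10−1)(10−5) = (−2)·7·9·5 = −630 ≡ 7, so v_4 = 7^{−1} = 2 (mod 13).
  i = 5 (α = 5): (5−12)(5−3)(5−1)(5−10) = (−7)·2·4·(−5) = 280 ≡ 7, so v_5 = 7^{−1} = 2 (mod 13).
  v = [5, 5, 12, 2, 2].
Step 2: syndromes of r = [7, 10, 5, 8, 2] (all sums mod 13).
  S_0 = Σ v_i r_i = 5·7 + 5·10 + 12·5 + 2·8 + 2·2 = 165 ≡ 9.
  S_1 = Σ v_i α_i r_i = 5·12·7 + 5·3·10 + 12·1·5 + 2·10·8 + 2·5·2 = 810 ≡ 4.
  α_i^2 mod 13 = [1, 9, 1, 9, 12].
  S_2 = Σ v_i α_i^2 r_i = 5·1·7 + 5·9·10 + 12·1·5 + 2·9·8 + 2·12·2 = 737 ≡ 9.
  S = (9, 4, 9) ≠ 0, so r is not a codeword (an error is present).
Step 3: locate the error. For a single error e at position i, S_ℓ = v_i·e·α_i^ℓ, so α_err = S_1/S_0.
  S_0^{−1} = 9^{−1} = 3 (mod 13), so α_err = 4·3 = 12 ≡ 12 = α_1. Error position i = 1.
  Consistency check: S_2/S_1 = 9·10 = 90 ≡ 12 = α_err ✓ (single-error assumption holds).
Step 4: error magnitude e = S_0/v_1 = S_0·∏_{j≠1}(α_1 − α_j) = 9·8 = 72 ≡ 7 (mod 13).
Step 5: correct position 1: c_1 = r_1 − e = 7 − 7 ≡ 0 (mod 13). Hence c = [0, 10, 5, 8, 2].
  Check: interpolating c through the α_i gives m(x) = 9 + 9·x (degree < 2) with m(α_i) = c_i for every i, so c is indeed a codeword.


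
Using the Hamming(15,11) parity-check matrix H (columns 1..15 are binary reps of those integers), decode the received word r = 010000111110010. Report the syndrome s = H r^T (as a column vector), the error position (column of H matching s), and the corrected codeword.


s = (1, 0, 1, 1)^T, error position = 11, corrected codeword c = 010000111100010

Compute s = H r^T mod 2 one row at a time:
  s_1 = 1 + 1 + 1 + 1 + 0 + 0 + 1 + 0 = 5 ≡ 1 (mod 2).
  s_2 = 0 + 0 + 0 + 1 + 0 + 0 + 1 + 0 = 2 ≡ 0 (mod 2).
  s_3 = 1 + 0 + 0 + 1 + 1 + 1 + 1 + 0 = 5 ≡ 1 (mod 2).
  s_4 = 0 + 0 + 0 + 1 + 1 + 1 + 0 + 0 = 3 ≡ 1 (mod 2).
s = (1, 0, 1, 1)^T — this equals column 11 of H (binary 1011), so error is at position 11.
Correct: flip bit 11 of r = 010000111110010 to get c = 010000111100010.


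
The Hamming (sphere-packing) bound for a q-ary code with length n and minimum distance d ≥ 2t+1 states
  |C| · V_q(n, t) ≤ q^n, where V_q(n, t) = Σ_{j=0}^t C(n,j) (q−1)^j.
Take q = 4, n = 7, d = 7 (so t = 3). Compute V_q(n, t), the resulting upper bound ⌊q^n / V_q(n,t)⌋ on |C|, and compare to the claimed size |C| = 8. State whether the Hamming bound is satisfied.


V_q(n, t) = 1156, q^n = 16384, Hamming bound = 14, |C| = 8 ≤ bound (satisfied).

Step 1: Compute V_q(n, t) = Σ_{j=0}^3 C(n, j) (q−1)^j.
  j = 0: C(7,0)·(3)^0 = 1·1 = 1.
  j = 1: C(7,1)·(3)^1 = 7·3 = 21.
  j = 2: C(7,2)·(3)^2 = 21·9 = 189.
  j = 3: C(7,3)·(3)^3 = 35·27 = 945.
  V_q(n, t) = 1 + 21 + 189 + 945 = 1156.
Step 2: q^n = 4^7 = 16384.
Step 3: Hamming bound ⌊q^n / V_q(n,t)⌋ = ⌊16384/1156⌋ = 14.
Step 4: Compare |C| = 8 to 14: satisfied.
The claimed |C| lies below the Hamming bound.


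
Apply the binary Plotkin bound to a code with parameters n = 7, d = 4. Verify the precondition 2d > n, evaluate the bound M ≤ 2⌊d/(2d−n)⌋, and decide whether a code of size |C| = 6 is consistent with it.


Plotkin bound M ≤ 8; given |C| = 6 ≤ bound (satisfied).

Check applicability: 2d = 8, n = 7.
2d − n = 1 > 0, so Plotkin applies.
Compute d/(2d−n) = 4/1 ≈ 4.0000.
⌊d/(2d−n)⌋ = 4.
Plotkin bound: M ≤ 2·4 = 8.
Given |C| = 6, check: satisfied.
This |C| is below the Plotkin bound.


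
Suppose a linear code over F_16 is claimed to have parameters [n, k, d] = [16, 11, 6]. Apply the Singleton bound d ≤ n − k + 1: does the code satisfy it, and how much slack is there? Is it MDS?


Singleton RHS = n − k + 1 = 6, slack = 0, bound satisfied, MDS.

Singleton bound: d ≤ n − k + 1.
Here n = 16, k = 11, so n − k + 1 = 6.
Given d = 6, check d ≤ 6: YES.
Slack = (n − k + 1) − d = 0.
The code is MDS (slack = 0).
Description: the claimed parameters are [16, 11, 6]_16; such a code would be MDS (meets Singleton bound).


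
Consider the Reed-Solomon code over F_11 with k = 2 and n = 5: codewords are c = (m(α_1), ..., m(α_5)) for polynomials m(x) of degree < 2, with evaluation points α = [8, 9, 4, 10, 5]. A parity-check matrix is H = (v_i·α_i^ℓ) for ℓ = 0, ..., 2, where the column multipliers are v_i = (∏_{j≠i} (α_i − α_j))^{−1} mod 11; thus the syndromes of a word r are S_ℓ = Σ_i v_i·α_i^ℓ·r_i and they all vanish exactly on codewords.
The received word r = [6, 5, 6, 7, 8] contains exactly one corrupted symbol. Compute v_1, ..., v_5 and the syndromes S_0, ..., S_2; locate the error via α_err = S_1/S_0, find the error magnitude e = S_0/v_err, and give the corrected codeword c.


S = (7, 1, 8), error at position 1, error magnitude e = 3, c = [3, 5, 6, 7, 8].

Step 1: column multipliers v_i = (∏_{j≠i}(α_i − α_j))^{−1} mod 11.
  i = 1 (α = 8): (8−9)(8−4)(8−10)(8−5) = (−1)·4·(−2)·3 = 24 ≡ 2, so v_1 = 2^{−1} = 6 (mod 11).
  i = 2 (α = 9): (9−8)(9−4)(9−10)(9−5) = 1·5·(−1)·4 = −20 ≡ 2, so v_2 = 2^{−1} = 6 (mod 11).
  i = 3 (α = 4): (4−8)(4−9)(4−10)(4−5) = (−4)·(−5)·(−6)·(−1) = 120 ≡ 10, so v_3 = 10^{−1} = 10 (mod 11).
  i = 4 (α = 10): (10−8)(10−9)(10−4)(10−5) = 2·1·6·5 = 60 ≡ 5, so v_4 = 5^{−1} = 9 (mod 11).
  i = 5 (α = 5): (5−8)(5−9)(5−4)(5−10) = (−3)·(−4)·1·(−5) = −60 ≡ 6, so v_5 = 6^{−1} = 2 (mod 11).
  v = [6, 6, 10, 9, 2].
Step 2: syndromes of r = [6, 5, 6, 7, 8] (all sums mod 11).
  S_0 = Σ v_i r_i = 6·6 + 6·5 + 10·6 + 9·7 + 2·8 = 205 ≡ 7.
  S_1 = Σ v_i α_i r_i = 6·8·6 + 6·9·5 + 10·4·6 + 9·10·7 + 2·5·8 = 1508 ≡ 1.
  α_i^2 mod 11 = [9, 4, 5, 1, 3].
  S_2 = Σ v_i α_i^2 r_i = 6·9·6 + 6·4·5 + 10·5·6 + 9·1·7 + 2·3·8 = 855 ≡ 8.
  S = (7, 1, 8) ≠ 0, so r is not a codeword (an error is present).
Step 3: locate the error. For a single error e at position i, S_ℓ = v_i·e·α_i^ℓ, so α_err = S_1/S_0.
  S_0^{−1} = 7^{−1} = 8 (mod 11), so α_err = 1·8 = 8 ≡ 8 = α_1. Error position i = 1.
  Consistency check: S_2/S_1 = 8·1 = 8 ≡ 8 = α_err ✓ (single-error assumption holds).
Step 4: error magnitude e = S_0/v_1 = S_0·∏_{j≠1}(α_1 − α_j) = 7·2 = 14 ≡ 3 (mod 11).
Step 5: correct position 1: c_1 = r_1 − e = 6 − 3 ≡ 3 (mod 11). Hence c = [3, 5, 6, 7, 8].
  Check: interpolating c through the α_i gives m(x) = 9 + 2·x (degree < 2) with m(α_i) = c_i for every i, so c is indeed a codeword.


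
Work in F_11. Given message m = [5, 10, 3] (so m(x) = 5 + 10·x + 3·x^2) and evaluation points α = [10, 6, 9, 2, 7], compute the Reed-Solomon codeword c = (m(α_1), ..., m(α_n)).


c = [9, 8, 8, 4, 2]

Message polynomial: m(x) = 5 + 10·x + 3·x^2 (mod 11).
For each evaluation point α_i, compute m(α_i) mod 11:
  α_1 = 10: Horner steps 3 → 7 → 9, so m(10) = 9.
  α_2 = 6: Horner steps 3 → 6 → 8, so m(6) = 8.
  α_3 = 9: Horner steps 3 → 4 → 8, so m(9) = 8.
  α_4 = 2: Horner steps 3 → 5 → 4, so m(2) = 4.
  α_5 = 7: Horner steps 3 → 9 → 2, so m(7) = 2.
Codeword c = [9, 8, 8, 4, 2] ∈ F_11^5.


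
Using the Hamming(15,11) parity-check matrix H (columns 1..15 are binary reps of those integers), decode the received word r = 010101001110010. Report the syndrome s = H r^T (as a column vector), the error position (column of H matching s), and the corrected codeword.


s = (0, 1, 1, 0)^T, error position = 6, corrected codeword c = 010100001110010

Compute s = H r^T mod 2 one row at a time:
  s_1 = 0 + 1 + 1 + 1 + 0 + 0 + 1 + 0 = 4 ≡ 0 (mod 2).
  s_2 = 1 + 0 + 1 + 0 + 0 + 0 + 1 + 0 = 3 ≡ 1 (mod 2).
  s_3 = 1 + 0 + 1 + 0 + 1 + 1 + 1 + 0 = 5 ≡ 1 (mod 2).
  s_4 = 0 + 0 + 0 + 0 + 1 + 1 + 0 + 0 = 2 ≡ 0 (mod 2).
s = (0, 1, 1, 0)^T — this equals column 6 of H (binary 0110), so error is at position 6.
Correct: flip bit 6 of r = 010101001110010 to get c = 010100001110010.


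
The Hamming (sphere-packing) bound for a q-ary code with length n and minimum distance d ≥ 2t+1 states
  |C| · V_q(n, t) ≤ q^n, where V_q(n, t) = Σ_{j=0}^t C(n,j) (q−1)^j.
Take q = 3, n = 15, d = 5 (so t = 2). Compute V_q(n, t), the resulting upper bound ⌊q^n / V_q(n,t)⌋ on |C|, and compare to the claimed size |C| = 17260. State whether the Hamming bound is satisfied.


V_q(n, t) = 451, q^n = 14348907, Hamming bound = 31815, |C| = 17260 ≤ bound (satisfied).

Step 1: Compute V_q(n, t) = Σ_{j=0}^2 C(n, j) (q−1)^j.
  j = 0: C(15,0)·(2)^0 = 1·1 = 1.
  j = 1: C(15,1)·(2)^1 = 15·2 = 30.
  j = 2: C(15,2)·(2)^2 = 105·4 = 420.
  V_q(n, t) = 1 + 30 + 420 = 451.
Step 2: q^n = 3^15 = 14348907.
Step 3: Hamming bound ⌊q^n / V_q(n,t)⌋ = ⌊14348907/451⌋ = 31815.
Step 4: Compare |C| = 17260 to 31815: satisfied.
The claimed |C| lies below the Hamming bound.


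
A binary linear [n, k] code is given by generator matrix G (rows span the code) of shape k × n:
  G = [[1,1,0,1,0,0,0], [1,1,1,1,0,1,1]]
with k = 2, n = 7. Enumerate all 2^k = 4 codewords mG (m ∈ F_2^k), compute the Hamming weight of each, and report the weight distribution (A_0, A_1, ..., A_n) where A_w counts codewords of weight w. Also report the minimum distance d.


Weight distribution: A_0 = 1, A_3 = 2, A_6 = 1. Minimum distance d = 3.

Enumerate all 2^2 = 4 messages m ∈ F_2^2.
For each, compute codeword c = mG in F_2^7, then tally its weight.
  m = 00 → c = 0000000, weight = 0.
  m = 10 → c = 1101000, weight = 3.
  m = 01 → c = 1111011, weight = 6.
  m = 11 → c = 0010011, weight = 3.
Tally weights:
  weight 0: 1 codewords.
  weight 3: 2 codewords.
  weight 6: 1 codewords.
Minimum distance d = smallest w > 0 with A_w > 0 = 3.
Sanity: Σ A_w = 4 = 2^2 = 4 ✓.


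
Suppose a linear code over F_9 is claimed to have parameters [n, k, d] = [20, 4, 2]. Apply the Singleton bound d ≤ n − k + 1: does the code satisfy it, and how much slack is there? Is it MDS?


Singleton RHS = n − k + 1 = 17, slack = 15, bound satisfied, not MDS.

Singleton bound: d ≤ n − k + 1.
Here n = 20, k = 4, so n − k + 1 = 17.
Given d = 2, check d ≤ 17: YES.
Slack = (n − k + 1) − d = 15.
The code is NOT MDS (slack = 15 > 0).
Description: the claimed parameters are [20, 4, 2]_9; such a code would be non-MDS.


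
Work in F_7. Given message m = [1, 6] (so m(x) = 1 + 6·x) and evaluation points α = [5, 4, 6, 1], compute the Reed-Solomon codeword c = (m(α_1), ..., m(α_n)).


c = [3, 4, 2, 0]

Message polynomial: m(x) = 1 + 6·x (mod 7).
For each evaluation point α_i, compute m(α_i) mod 7:
  α_1 = 5: Horner steps 6 → 3, so m(5) = 3.
  α_2 = 4: Horner steps 6 → 4, so m(4) = 4.
  α_3 = 6: Horner steps 6 → 2, so m(6) = 2.
  α_4 = 1: Horner steps 6 → 0, so m(1) = 0.
Codeword c = [3, 4, 2, 0] ∈ F_7^4.


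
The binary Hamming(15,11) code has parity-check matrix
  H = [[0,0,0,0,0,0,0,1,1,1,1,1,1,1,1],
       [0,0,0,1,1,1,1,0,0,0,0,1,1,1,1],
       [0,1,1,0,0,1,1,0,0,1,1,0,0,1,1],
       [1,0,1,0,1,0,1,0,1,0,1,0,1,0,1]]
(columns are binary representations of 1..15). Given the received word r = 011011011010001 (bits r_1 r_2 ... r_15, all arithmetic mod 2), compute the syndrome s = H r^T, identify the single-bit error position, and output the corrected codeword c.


s = (0, 1, 1, 1)^T, error position = 7, corrected codeword c = 011011111010001

Compute s = H r^T mod 2 one row at a time:
  s_1 = 1 + 1 + 0 + 1 + 0 + 0 + 0 + 1 = 4 ≡ 0 (mod 2).
  s_2 = 0 + 1 + 1 + 0 + 0 + 0 + 0 + 1 = 3 ≡ 1 (mod 2).
  s_3 = 1 + 1 + 1 + 0 + 0 + 1 + 0 + 1 = 5 ≡ 1 (mod 2).
  s_4 = 0 + 1 + 1 + 0 + 1 + 1 + 0 + 1 = 5 ≡ 1 (mod 2).
s = (0, 1, 1, 1)^T — this equals column 7 of H (binary 0111), so error is at position 7.
Correct: flip bit 7 of r = 011011011010001 to get c = 011011111010001.
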